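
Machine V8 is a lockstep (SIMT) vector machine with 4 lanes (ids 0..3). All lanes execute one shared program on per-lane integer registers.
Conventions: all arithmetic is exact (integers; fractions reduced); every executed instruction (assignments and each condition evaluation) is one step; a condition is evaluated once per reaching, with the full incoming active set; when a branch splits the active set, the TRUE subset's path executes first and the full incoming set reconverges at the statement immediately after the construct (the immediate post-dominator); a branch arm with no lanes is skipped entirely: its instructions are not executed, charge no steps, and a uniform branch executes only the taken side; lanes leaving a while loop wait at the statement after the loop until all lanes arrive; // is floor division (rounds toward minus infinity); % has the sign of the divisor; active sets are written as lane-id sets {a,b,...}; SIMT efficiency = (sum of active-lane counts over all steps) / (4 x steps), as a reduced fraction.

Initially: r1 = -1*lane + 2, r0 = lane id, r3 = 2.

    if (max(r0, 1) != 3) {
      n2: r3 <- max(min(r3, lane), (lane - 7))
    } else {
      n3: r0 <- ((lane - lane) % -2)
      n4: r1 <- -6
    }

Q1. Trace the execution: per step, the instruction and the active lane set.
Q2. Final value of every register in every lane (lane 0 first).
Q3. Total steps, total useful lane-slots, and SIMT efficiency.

step 0: eval (max(r0, 1) != 3)       {0,1,2,3}
step 1: r3 <- max(min(r3, lane), (lane - 7)) {0,1,2}
step 2: r0 <- ((lane - lane) % -2)   {3}
step 3: r1 <- -6                     {3}

Answer: 4 steps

r1: 2,1,0,-6
r0: 0,1,2,0
r3: 0,1,2,2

steps = 4; useful = 9; efficiency = 9/16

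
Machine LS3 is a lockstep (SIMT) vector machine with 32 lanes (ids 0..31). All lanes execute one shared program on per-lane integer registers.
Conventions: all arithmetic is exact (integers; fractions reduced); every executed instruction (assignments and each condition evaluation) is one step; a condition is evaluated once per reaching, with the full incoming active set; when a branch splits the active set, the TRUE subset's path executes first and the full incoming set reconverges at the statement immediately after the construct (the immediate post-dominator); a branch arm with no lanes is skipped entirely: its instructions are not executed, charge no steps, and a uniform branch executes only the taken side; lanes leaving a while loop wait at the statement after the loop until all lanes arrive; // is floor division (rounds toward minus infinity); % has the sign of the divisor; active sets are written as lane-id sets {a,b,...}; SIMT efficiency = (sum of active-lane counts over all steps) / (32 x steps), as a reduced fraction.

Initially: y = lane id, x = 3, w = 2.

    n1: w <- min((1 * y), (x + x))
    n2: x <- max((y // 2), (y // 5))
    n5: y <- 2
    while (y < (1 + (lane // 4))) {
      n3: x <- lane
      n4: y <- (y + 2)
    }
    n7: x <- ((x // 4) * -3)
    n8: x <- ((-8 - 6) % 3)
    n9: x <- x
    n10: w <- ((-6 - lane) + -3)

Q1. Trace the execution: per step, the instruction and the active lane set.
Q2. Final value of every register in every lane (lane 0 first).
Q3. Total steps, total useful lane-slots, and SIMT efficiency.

step 0: w <- min((1 * y), (x + x))   {0,1,2,3,4,5,6,7,8,9,10,11,12,13,14,15,16,17,18,19,20,21,22,23,24,25,26,27,28,29,30,31}
step 1: x <- max((y // 2), (y // 5)) {0,1,2,3,4,5,6,7,8,9,10,11,12,13,14,15,16,17,18,19,20,21,22,23,24,25,26,27,28,29,30,31}
step 2: y <- 2                       {0,1,2,3,4,5,6,7,8,9,10,11,12,13,14,15,16,17,18,19,20,21,22,23,24,25,26,27,28,29,30,31}
step 3: eval (y < (1 + (lane // 4))) {0,1,2,3,4,5,6,7,8,9,10,11,12,13,14,15,16,17,18,19,20,21,22,23,24,25,26,27,28,29,30,31}
step 4: x <- lane                    {8,9,10,11,12,13,14,15,16,17,18,19,20,21,22,23,24,25,26,27,28,29,30,31}
step 5: y <- (y + 2)                 {8,9,10,11,12,13,14,15,16,17,18,19,20,21,22,23,24,25,26,27,28,29,30,31}
step 6: eval (y < (1 + (lane // 4))) {8,9,10,11,12,13,14,15,16,17,18,19,20,21,22,23,24,25,26,27,28,29,30,31}
step 7: x <- lane                    {16,17,18,19,20,21,22,23,24,25,26,27,28,29,30,31}
step 8: y <- (y + 2)                 {16,17,18,19,20,21,22,23,24,25,26,27,28,29,30,31}
step 9: eval (y < (1 + (lane // 4))) {16,17,18,19,20,21,22,23,24,25,26,27,28,29,30,31}
step 10: x <- lane                    {24,25,26,27,28,29,30,31}
step 11: y <- (y + 2)                 {24,25,26,27,28,29,30,31}
step 12: eval (y < (1 + (lane // 4))) {24,25,26,27,28,29,30,31}
step 13: x <- ((x // 4) * -3)         {0,1,2,3,4,5,6,7,8,9,10,11,12,13,14,15,16,17,18,19,20,21,22,23,24,25,26,27,28,29,30,31}
step 14: x <- ((-8 - 6) % 3)          {0,1,2,3,4,5,6,7,8,9,10,11,12,13,14,15,16,17,18,19,20,21,22,23,24,25,26,27,28,29,30,31}
step 15: x <- x                       {0,1,2,3,4,5,6,7,8,9,10,11,12,13,14,15,16,17,18,19,20,21,22,23,24,25,26,27,28,29,30,31}
step 16: w <- ((-6 - lane) + -3)      {0,1,2,3,4,5,6,7,8,9,10,11,12,13,14,15,16,17,18,19,20,21,22,23,24,25,26,27,28,29,30,31}

Answer: 17 steps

y: 2,2,2,2,2,2,2,2,4,4,4,4,4,4,4,4,6,6,6,6,6,6,6,6,8,8,8,8,8,8,8,8
x: 1,1,1,1,1,1,1,1,1,1,1,1,1,1,1,1,1,1,1,1,1,1,1,1,1,1,1,1,1,1,1,1
w: -9,-10,-11,-12,-13,-14,-15,-16,-17,-18,-19,-20,-21,-22,-23,-24,-25,-26,-27,-28,-29,-30,-31,-32,-33,-34,-35,-36,-37,-38,-39,-40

steps = 17; useful = 400; efficiency = 400/544 = 25/34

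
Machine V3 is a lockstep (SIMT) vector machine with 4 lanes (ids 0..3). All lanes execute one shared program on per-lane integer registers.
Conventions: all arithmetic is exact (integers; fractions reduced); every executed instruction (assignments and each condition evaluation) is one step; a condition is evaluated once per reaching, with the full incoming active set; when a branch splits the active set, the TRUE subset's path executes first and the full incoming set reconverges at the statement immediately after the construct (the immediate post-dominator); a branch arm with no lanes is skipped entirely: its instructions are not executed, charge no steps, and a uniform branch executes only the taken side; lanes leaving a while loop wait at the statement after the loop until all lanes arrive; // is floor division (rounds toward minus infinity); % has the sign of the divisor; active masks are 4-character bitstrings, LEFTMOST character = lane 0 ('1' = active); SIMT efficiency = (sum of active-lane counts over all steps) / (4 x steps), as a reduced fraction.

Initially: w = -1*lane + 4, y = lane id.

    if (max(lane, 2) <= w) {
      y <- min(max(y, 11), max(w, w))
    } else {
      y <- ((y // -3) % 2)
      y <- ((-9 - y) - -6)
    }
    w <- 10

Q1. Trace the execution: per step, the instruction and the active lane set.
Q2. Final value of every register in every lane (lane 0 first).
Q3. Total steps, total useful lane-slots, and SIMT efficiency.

step 0: eval (max(lane, 2) <= w)     1111
step 1: y <- min(max(y, 11), max(w, w)) 1110
step 2: y <- ((y // -3) % 2)         0001
step 3: y <- ((-9 - y) - -6)         0001
step 4: w <- 10                      1111

Answer: 5 steps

w: 10,10,10,10
y: 4,3,2,-4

steps = 5; useful = 13; efficiency = 13/20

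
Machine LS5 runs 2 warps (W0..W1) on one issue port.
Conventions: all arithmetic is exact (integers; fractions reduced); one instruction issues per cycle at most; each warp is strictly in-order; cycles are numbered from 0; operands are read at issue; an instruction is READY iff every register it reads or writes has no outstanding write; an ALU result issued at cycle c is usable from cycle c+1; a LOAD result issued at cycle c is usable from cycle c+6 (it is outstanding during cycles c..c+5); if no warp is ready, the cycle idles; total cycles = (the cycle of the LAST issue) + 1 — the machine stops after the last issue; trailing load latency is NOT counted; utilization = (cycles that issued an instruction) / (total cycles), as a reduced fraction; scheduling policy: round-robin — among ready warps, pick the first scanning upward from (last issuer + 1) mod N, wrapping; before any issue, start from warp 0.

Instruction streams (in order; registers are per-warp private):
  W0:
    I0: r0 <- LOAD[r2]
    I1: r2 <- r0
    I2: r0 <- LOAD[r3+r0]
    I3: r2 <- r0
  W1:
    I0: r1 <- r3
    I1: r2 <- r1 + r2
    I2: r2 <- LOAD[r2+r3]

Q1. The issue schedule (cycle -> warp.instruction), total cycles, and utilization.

cycle 0: W0.I0
cycle 1: W1.I0
cycle 2: W1.I1
cycle 3: W1.I2
cycle 4: idle
cycle 5: idle
cycle 6: W0.I1
cycle 7: W0.I2
cycle 8: idle
cycle 9: idle
cycle 10: idle
cycle 11: idle
cycle 12: idle
cycle 13: W0.I3

Answer: 14 cycles, utilization 1/2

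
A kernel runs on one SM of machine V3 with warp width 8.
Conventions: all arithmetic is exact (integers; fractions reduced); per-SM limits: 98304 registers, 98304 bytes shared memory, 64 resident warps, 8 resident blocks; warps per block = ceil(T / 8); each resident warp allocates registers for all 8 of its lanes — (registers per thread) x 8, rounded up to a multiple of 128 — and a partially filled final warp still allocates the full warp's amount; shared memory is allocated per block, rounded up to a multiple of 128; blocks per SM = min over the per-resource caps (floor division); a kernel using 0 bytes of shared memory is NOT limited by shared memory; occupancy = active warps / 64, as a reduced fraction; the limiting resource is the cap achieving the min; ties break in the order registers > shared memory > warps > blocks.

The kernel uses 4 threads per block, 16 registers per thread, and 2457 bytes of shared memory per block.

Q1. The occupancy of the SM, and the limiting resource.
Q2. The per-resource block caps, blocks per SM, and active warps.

Answer: occupancy 1/8, limited by blocks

registers: 768 blocks
shared memory: 38 blocks
warps: 64 blocks
blocks: 8 blocks

Answer: 8 blocks, 8 active warps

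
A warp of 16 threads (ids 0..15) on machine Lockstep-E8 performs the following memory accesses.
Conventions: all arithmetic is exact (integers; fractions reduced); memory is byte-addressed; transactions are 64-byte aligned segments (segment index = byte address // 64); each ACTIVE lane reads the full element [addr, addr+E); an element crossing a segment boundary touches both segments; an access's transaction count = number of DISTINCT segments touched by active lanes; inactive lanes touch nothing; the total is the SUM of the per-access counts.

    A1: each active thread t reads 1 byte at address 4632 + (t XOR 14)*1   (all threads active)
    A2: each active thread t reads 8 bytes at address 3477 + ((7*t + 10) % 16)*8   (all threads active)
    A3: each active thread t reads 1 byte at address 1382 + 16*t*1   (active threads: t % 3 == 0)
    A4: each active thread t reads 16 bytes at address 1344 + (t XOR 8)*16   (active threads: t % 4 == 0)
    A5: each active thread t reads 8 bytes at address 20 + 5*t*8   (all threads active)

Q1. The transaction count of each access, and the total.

A1: 1 transaction
A2: 3 transactions
A3: 5 transactions
A4: 4 transactions
A5: 10 transactions

Answer: 1,3,5,4,10; total 23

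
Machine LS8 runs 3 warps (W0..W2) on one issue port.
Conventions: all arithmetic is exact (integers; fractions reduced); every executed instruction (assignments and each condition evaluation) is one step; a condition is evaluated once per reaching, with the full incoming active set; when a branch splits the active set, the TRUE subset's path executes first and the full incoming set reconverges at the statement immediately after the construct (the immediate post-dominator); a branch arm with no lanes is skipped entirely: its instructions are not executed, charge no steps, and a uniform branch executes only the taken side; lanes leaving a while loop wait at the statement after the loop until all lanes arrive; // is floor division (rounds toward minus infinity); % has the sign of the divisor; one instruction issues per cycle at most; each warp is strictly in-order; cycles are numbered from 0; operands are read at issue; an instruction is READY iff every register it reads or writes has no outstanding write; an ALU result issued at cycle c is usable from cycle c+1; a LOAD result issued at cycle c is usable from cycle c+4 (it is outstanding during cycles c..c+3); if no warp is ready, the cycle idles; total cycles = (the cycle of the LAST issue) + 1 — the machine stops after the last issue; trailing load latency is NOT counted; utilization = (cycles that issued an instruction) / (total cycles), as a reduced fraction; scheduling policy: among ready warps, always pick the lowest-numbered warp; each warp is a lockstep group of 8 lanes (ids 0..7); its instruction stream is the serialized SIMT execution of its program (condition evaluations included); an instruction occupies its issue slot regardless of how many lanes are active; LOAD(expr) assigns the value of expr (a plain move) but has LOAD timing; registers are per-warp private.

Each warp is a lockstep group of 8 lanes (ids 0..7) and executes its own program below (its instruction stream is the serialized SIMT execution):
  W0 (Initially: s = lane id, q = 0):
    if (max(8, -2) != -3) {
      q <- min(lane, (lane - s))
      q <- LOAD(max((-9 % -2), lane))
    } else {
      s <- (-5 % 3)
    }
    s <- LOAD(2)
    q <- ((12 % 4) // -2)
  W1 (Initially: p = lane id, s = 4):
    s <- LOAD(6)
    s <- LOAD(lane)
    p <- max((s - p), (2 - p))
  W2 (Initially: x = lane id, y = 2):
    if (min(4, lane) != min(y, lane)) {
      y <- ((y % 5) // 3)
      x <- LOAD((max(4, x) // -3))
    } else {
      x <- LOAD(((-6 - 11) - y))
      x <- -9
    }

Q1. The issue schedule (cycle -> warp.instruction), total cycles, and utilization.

cycle 0: W0.I0
cycle 1: W0.I1
cycle 2: W0.I2
cycle 3: W0.I3
cycle 4: W1.I0
cycle 5: W2.I0
cycle 6: W0.I4
cycle 7: W2.I1
cycle 8: W1.I1
cycle 9: W2.I2
cycle 10: idle
cycle 11: idle
cycle 12: W1.I2
cycle 13: W2.I3
cycle 14: idle
cycle 15: idle
cycle 16: idle
cycle 17: W2.I4

Answer: 18 cycles, utilization 13/18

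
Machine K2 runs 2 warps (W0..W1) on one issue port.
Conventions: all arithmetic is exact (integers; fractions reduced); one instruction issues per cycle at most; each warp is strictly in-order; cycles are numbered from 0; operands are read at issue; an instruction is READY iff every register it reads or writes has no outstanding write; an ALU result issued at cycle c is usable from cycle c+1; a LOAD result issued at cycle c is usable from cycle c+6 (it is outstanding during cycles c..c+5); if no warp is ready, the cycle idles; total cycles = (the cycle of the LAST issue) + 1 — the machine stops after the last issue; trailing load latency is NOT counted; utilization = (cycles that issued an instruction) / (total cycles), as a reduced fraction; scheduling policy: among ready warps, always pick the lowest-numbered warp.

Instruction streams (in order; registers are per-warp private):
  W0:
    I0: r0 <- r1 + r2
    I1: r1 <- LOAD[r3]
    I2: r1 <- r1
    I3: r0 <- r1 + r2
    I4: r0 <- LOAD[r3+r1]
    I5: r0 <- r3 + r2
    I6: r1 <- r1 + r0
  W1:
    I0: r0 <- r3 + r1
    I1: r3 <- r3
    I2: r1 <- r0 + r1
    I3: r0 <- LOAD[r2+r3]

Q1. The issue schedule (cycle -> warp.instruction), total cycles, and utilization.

cycle 0: W0.I0
cycle 1: W0.I1
cycle 2: W1.I0
cycle 3: W1.I1
cycle 4: W1.I2
cycle 5: W1.I3
cycle 6: idle
cycle 7: W0.I2
cycle 8: W0.I3
cycle 9: W0.I4
cycle 10: idle
cycle 11: idle
cycle 12: idle
cycle 13: idle
cycle 14: idle
cycle 15: W0.I5
cycle 16: W0.I6

Answer: 17 cycles, utilization 11/17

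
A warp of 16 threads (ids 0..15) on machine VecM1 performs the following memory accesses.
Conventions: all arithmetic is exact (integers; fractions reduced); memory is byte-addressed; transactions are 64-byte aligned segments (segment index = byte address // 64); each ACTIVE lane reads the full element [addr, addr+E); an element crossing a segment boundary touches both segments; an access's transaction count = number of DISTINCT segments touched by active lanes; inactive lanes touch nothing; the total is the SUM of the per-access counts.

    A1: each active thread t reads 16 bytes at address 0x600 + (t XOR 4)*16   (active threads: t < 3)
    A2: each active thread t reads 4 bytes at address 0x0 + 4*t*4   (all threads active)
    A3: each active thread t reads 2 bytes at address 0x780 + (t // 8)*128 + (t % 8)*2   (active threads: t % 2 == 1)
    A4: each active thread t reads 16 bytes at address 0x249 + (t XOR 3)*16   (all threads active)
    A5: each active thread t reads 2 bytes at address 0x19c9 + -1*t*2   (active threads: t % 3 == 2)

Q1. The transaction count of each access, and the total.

A1: 1 transaction
A2: 4 transactions
A3: 2 transactions
A4: 5 transactions
A5: 2 transactions

Answer: 1,4,2,5,2; total 14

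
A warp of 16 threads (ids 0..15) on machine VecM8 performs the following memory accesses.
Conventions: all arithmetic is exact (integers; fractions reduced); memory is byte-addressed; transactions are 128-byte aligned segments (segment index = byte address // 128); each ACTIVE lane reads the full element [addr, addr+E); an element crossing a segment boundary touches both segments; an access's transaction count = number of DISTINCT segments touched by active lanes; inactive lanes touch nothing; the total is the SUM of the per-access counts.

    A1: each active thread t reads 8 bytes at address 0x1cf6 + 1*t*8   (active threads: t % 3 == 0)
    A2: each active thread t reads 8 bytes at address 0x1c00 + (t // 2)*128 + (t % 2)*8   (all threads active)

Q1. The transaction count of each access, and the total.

A1: 2 transactions
A2: 8 transactions

Answer: 2,8; total 10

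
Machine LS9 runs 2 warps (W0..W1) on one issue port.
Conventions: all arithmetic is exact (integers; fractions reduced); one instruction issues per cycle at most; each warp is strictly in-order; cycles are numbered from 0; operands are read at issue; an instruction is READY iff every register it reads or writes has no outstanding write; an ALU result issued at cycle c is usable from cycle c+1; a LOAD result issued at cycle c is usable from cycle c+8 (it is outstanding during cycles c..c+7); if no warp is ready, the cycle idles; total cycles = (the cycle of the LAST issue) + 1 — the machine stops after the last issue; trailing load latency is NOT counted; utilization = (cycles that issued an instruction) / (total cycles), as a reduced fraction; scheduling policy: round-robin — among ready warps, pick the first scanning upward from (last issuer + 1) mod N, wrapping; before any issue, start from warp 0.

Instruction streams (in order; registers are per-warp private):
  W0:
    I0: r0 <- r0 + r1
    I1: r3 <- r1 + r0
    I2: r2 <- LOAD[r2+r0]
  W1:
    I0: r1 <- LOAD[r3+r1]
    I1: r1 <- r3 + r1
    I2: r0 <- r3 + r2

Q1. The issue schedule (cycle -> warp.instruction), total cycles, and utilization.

cycle 0: W0.I0
cycle 1: W1.I0
cycle 2: W0.I1
cycle 3: W0.I2
cycle 4: idle
cycle 5: idle
cycle 6: idle
cycle 7: idle
cycle 8: idle
cycle 9: W1.I1
cycle 10: W1.I2

Answer: 11 cycles, utilization 6/11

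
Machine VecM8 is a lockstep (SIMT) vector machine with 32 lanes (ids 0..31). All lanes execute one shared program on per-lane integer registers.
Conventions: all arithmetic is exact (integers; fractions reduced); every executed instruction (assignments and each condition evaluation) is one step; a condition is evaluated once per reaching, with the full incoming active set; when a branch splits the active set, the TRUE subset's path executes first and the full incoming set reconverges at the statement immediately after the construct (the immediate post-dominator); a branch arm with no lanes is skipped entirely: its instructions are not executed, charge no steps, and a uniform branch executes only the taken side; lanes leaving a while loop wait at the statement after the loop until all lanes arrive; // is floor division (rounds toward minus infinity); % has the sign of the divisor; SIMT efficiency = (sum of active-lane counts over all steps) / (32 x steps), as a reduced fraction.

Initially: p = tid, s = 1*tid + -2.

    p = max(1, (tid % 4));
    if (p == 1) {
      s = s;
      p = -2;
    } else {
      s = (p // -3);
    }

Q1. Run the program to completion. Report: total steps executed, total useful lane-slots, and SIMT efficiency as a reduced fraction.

Answer: 5 steps, 112 useful, 7/10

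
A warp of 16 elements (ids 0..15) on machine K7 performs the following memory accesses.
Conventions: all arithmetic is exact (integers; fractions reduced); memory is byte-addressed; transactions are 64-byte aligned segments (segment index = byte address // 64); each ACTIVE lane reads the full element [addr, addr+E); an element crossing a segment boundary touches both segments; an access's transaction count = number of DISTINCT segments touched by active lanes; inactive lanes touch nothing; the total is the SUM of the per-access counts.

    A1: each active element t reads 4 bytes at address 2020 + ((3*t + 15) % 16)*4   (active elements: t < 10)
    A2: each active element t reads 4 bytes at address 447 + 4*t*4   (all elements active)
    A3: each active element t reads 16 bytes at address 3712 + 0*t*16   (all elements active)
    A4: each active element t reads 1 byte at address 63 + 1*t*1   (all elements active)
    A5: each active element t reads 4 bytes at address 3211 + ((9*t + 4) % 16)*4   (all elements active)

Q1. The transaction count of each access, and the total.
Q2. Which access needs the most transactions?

A1: 2 transactions
A2: 5 transactions
A3: 1 transaction
A4: 2 transactions
A5: 2 transactions

Answer: 2,5,1,2,2; total 12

Answer: A2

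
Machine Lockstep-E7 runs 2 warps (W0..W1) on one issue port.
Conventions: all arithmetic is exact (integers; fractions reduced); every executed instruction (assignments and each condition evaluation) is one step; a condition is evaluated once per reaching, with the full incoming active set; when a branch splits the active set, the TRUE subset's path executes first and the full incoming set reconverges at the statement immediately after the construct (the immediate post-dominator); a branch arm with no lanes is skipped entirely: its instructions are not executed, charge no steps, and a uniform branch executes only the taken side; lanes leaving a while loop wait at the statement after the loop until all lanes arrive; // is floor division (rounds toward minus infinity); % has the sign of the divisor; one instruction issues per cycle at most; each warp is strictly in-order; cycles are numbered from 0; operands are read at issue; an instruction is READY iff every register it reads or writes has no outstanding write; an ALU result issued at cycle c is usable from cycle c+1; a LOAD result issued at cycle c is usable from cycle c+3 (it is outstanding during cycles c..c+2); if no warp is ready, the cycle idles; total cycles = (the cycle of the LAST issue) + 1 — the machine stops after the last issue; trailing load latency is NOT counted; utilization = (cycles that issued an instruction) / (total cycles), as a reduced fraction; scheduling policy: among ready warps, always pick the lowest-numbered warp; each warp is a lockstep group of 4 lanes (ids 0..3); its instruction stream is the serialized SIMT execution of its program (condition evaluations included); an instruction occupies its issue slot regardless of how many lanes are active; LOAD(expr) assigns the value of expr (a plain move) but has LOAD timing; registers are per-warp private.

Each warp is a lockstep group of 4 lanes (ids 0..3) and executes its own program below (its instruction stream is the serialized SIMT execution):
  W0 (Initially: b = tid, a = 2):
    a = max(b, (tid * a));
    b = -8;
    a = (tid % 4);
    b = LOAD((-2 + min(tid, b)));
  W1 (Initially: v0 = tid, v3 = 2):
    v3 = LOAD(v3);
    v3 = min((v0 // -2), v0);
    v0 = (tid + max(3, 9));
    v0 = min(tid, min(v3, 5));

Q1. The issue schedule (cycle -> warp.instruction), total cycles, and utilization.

cycle 0: W0.I0
cycle 1: W0.I1
cycle 2: W0.I2
cycle 3: W0.I3
cycle 4: W1.I0
cycle 5: idle
cycle 6: idle
cycle 7: W1.I1
cycle 8: W1.I2
cycle 9: W1.I3

Answer: 10 cycles, utilization 4/5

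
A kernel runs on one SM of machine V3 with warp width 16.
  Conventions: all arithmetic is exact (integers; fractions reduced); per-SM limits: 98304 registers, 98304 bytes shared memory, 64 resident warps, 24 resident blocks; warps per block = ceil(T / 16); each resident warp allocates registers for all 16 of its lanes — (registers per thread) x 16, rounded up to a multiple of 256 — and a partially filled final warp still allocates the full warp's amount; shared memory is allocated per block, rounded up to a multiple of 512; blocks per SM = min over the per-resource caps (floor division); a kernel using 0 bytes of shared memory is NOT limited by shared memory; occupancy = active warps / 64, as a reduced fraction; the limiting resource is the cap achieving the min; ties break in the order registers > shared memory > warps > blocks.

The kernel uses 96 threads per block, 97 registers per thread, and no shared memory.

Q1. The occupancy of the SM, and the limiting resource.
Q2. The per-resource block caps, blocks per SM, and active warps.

Answer: occupancy 27/32, limited by registers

registers: 9 blocks
shared memory: no limit (kernel uses none)
warps: 10 blocks
blocks: 24 blocks

Answer: 9 blocks, 54 active warps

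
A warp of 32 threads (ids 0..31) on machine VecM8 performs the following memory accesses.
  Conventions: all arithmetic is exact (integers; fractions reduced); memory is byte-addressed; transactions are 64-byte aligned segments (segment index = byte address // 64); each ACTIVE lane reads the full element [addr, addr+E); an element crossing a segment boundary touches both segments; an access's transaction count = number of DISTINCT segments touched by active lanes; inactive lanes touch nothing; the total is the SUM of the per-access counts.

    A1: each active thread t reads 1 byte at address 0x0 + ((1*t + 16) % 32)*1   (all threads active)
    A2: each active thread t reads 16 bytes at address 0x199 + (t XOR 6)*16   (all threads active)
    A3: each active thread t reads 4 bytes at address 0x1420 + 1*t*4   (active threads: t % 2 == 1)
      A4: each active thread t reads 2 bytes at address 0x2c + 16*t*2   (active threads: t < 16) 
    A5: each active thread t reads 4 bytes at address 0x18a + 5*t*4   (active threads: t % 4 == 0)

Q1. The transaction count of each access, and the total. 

A1: 1 transaction
A2: 9 transactions
A3: 3 transactions
A4: 9 transactions
A5: 8 transactions

Answer: 1,9,3,9,8; total 30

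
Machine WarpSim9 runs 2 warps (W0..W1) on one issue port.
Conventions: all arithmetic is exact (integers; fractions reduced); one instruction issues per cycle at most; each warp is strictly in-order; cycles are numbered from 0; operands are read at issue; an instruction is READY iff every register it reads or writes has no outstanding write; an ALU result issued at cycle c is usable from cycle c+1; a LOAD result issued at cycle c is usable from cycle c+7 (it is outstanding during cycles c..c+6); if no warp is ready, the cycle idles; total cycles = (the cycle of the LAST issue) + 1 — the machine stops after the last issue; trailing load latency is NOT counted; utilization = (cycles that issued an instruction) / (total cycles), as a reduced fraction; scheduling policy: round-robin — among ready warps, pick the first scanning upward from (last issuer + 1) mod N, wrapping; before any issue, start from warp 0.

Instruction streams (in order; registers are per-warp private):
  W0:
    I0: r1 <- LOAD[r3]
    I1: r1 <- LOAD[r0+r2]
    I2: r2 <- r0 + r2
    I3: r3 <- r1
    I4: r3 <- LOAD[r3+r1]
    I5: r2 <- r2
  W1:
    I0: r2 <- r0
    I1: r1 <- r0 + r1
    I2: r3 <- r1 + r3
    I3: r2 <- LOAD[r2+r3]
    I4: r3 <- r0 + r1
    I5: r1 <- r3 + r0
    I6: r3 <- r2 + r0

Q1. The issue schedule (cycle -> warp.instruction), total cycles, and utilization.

cycle 0: W0.I0
cycle 1: W1.I0
cycle 2: W1.I1
cycle 3: W1.I2
cycle 4: W1.I3
cycle 5: W1.I4
cycle 6: W1.I5
cycle 7: W0.I1
cycle 8: W0.I2
cycle 9: idle
cycle 10: idle
cycle 11: W1.I6
cycle 12: idle
cycle 13: idle
cycle 14: W0.I3
cycle 15: W0.I4
cycle 16: W0.I5

Answer: 17 cycles, utilization 13/17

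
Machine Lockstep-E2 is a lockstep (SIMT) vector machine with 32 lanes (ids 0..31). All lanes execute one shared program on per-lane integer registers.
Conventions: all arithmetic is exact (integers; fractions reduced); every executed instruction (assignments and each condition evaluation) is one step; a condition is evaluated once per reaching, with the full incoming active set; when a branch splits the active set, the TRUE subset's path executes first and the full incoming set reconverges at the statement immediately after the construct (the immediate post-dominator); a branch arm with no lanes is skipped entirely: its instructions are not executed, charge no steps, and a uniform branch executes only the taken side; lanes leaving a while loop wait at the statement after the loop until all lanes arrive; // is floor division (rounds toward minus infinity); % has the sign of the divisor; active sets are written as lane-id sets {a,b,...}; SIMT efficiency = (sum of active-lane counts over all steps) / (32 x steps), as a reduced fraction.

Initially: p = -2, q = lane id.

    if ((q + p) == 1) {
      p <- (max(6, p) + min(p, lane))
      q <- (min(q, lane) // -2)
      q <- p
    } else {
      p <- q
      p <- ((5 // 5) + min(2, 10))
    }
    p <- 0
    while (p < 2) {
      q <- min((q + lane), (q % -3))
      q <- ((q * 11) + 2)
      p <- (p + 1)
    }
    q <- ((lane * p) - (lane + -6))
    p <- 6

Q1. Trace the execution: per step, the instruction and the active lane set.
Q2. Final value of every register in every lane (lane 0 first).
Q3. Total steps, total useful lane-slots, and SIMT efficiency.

step 0: eval ((q + p) == 1)          {0,1,2,3,4,5,6,7,8,9,10,11,12,13,14,15,16,17,18,19,20,21,22,23,24,25,26,27,28,29,30,31}
step 1: p <- (max(6, p) + min(p, lane)) {3}
step 2: q <- (min(q, lane) // -2)    {3}
step 3: q <- p                       {3}
step 4: p <- q                       {0,1,2,4,5,6,7,8,9,10,11,12,13,14,15,16,17,18,19,20,21,22,23,24,25,26,27,28,29,30,31}
step 5: p <- ((5 // 5) + min(2, 10)) {0,1,2,4,5,6,7,8,9,10,11,12,13,14,15,16,17,18,19,20,21,22,23,24,25,26,27,28,29,30,31}
step 6: p <- 0                       {0,1,2,3,4,5,6,7,8,9,10,11,12,13,14,15,16,17,18,19,20,21,22,23,24,25,26,27,28,29,30,31}
step 7: eval (p < 2)                 {0,1,2,3,4,5,6,7,8,9,10,11,12,13,14,15,16,17,18,19,20,21,22,23,24,25,26,27,28,29,30,31}
step 8: q <- min((q + lane), (q % -3)) {0,1,2,3,4,5,6,7,8,9,10,11,12,13,14,15,16,17,18,19,20,21,22,23,24,25,26,27,28,29,30,31}
step 9: q <- ((q * 11) + 2)          {0,1,2,3,4,5,6,7,8,9,10,11,12,13,14,15,16,17,18,19,20,21,22,23,24,25,26,27,28,29,30,31}
step 10: p <- (p + 1)                 {0,1,2,3,4,5,6,7,8,9,10,11,12,13,14,15,16,17,18,19,20,21,22,23,24,25,26,27,28,29,30,31}
step 11: eval (p < 2)                 {0,1,2,3,4,5,6,7,8,9,10,11,12,13,14,15,16,17,18,19,20,21,22,23,24,25,26,27,28,29,30,31}
step 12: q <- min((q + lane), (q % -3)) {0,1,2,3,4,5,6,7,8,9,10,11,12,13,14,15,16,17,18,19,20,21,22,23,24,25,26,27,28,29,30,31}
step 13: q <- ((q * 11) + 2)          {0,1,2,3,4,5,6,7,8,9,10,11,12,13,14,15,16,17,18,19,20,21,22,23,24,25,26,27,28,29,30,31}
step 14: p <- (p + 1)                 {0,1,2,3,4,5,6,7,8,9,10,11,12,13,14,15,16,17,18,19,20,21,22,23,24,25,26,27,28,29,30,31}
step 15: eval (p < 2)                 {0,1,2,3,4,5,6,7,8,9,10,11,12,13,14,15,16,17,18,19,20,21,22,23,24,25,26,27,28,29,30,31}
step 16: q <- ((lane * p) - (lane + -6)) {0,1,2,3,4,5,6,7,8,9,10,11,12,13,14,15,16,17,18,19,20,21,22,23,24,25,26,27,28,29,30,31}
step 17: p <- 6                       {0,1,2,3,4,5,6,7,8,9,10,11,12,13,14,15,16,17,18,19,20,21,22,23,24,25,26,27,28,29,30,31}

Answer: 18 steps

p: 6,6,6,6,6,6,6,6,6,6,6,6,6,6,6,6,6,6,6,6,6,6,6,6,6,6,6,6,6,6,6,6
q: 6,7,8,9,10,11,12,13,14,15,16,17,18,19,20,21,22,23,24,25,26,27,28,29,30,31,32,33,34,35,36,37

steps = 18; useful = 481; efficiency = 481/576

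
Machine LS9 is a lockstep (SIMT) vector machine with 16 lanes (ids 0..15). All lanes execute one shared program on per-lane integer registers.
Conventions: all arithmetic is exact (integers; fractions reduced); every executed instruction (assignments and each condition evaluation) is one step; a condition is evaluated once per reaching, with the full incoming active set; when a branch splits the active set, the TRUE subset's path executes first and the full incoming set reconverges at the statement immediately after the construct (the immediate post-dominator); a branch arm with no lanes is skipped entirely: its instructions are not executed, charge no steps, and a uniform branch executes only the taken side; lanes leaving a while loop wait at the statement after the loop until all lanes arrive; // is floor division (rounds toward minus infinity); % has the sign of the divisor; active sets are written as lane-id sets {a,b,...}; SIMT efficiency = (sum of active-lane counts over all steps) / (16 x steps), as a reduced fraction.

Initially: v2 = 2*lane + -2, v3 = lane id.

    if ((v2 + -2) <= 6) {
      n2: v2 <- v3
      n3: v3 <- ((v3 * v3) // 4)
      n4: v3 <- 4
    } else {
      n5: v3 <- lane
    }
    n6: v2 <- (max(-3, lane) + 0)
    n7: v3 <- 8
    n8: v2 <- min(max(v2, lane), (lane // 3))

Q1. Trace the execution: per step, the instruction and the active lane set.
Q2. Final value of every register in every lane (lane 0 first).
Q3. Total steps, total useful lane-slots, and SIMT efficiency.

step 0: eval ((v2 + -2) <= 6)        {0,1,2,3,4,5,6,7,8,9,10,11,12,13,14,15}
step 1: v2 <- v3                     {0,1,2,3,4,5}
step 2: v3 <- ((v3 * v3) // 4)       {0,1,2,3,4,5}
step 3: v3 <- 4                      {0,1,2,3,4,5}
step 4: v3 <- lane                   {6,7,8,9,10,11,12,13,14,15}
step 5: v2 <- (max(-3, lane) + 0)    {0,1,2,3,4,5,6,7,8,9,10,11,12,13,14,15}
step 6: v3 <- 8                      {0,1,2,3,4,5,6,7,8,9,10,11,12,13,14,15}
step 7: v2 <- min(max(v2, lane), (lane // 3)) {0,1,2,3,4,5,6,7,8,9,10,11,12,13,14,15}

Answer: 8 steps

v2: 0,0,0,1,1,1,2,2,2,3,3,3,4,4,4,5
v3: 8,8,8,8,8,8,8,8,8,8,8,8,8,8,8,8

steps = 8; useful = 92; efficiency = 92/128 = 23/32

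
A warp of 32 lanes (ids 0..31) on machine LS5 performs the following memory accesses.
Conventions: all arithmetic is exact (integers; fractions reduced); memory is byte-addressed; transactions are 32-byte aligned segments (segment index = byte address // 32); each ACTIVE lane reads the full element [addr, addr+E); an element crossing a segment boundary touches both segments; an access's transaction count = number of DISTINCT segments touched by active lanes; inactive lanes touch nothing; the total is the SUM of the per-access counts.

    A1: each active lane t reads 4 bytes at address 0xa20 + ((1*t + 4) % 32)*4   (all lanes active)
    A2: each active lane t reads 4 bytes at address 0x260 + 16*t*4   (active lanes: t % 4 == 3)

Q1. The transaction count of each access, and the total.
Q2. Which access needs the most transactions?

A1: 4 transactions
A2: 8 transactions

Answer: 4,8; total 12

Answer: A2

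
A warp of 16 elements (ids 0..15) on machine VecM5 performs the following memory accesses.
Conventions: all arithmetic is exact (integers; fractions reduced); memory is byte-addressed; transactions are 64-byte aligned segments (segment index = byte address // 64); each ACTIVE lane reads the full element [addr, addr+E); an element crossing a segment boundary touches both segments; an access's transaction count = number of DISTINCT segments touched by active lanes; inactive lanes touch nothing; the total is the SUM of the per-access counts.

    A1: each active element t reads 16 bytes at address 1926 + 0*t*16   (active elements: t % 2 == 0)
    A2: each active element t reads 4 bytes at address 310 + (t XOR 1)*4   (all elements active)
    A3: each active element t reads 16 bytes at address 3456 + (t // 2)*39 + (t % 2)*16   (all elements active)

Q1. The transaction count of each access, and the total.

A1: 1 transaction
A2: 2 transactions
A3: 5 transactions

Answer: 1,2,5; total 8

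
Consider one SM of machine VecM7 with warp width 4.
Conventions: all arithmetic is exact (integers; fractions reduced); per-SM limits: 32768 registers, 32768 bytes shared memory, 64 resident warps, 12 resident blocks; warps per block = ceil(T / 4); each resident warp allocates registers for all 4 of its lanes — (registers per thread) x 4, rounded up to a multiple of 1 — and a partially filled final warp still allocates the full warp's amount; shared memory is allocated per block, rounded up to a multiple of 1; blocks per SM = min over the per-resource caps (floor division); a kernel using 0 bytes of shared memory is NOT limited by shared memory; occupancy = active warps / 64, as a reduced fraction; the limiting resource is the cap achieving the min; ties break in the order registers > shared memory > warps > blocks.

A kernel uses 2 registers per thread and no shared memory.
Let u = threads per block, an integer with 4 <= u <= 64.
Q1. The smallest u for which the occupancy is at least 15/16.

Answer: u = 17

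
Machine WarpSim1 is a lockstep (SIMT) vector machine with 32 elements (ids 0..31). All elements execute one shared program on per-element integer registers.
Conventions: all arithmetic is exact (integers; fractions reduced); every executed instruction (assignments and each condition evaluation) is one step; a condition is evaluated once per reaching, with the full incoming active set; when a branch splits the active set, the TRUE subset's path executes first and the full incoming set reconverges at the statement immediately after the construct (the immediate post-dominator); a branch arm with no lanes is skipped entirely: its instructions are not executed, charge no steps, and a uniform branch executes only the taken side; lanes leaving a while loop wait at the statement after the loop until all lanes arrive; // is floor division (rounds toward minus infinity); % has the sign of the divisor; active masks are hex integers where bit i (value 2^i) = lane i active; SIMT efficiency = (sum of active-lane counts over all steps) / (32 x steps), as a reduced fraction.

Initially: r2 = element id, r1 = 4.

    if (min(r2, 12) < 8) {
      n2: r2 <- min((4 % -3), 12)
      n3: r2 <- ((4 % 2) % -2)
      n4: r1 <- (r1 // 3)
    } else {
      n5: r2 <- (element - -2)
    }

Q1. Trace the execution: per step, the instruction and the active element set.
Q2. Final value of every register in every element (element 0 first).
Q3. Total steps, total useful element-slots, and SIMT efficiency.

step 0: eval (min(r2, 12) < 8)       0xffffffff
step 1: r2 <- min((4 % -3), 12)      0x000000ff
step 2: r2 <- ((4 % 2) % -2)         0x000000ff
step 3: r1 <- (r1 // 3)              0x000000ff
step 4: r2 <- (element - -2)         0xffffff00

Answer: 5 steps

r2: 0,0,0,0,0,0,0,0,10,11,12,13,14,15,16,17,18,19,20,21,22,23,24,25,26,27,28,29,30,31,32,33
r1: 1,1,1,1,1,1,1,1,4,4,4,4,4,4,4,4,4,4,4,4,4,4,4,4,4,4,4,4,4,4,4,4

steps = 5; useful = 80; efficiency = 80/160 = 1/2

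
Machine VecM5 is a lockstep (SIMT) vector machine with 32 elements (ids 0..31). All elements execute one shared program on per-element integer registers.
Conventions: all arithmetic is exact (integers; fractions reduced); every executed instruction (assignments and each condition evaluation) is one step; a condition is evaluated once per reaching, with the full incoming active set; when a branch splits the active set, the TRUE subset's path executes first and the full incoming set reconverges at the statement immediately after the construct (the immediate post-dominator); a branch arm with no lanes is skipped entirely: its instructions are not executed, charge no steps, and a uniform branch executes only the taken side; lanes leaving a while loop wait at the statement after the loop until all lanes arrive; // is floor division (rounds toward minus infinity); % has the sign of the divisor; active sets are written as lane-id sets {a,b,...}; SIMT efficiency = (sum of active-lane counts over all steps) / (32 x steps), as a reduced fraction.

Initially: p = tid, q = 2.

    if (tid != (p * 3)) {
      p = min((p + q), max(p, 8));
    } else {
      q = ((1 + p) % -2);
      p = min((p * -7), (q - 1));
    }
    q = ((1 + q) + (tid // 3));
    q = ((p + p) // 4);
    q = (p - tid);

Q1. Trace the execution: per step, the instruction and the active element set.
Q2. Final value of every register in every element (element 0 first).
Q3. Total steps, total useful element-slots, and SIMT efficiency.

step 0: eval (tid != (p * 3))        {0,1,2,3,4,5,6,7,8,9,10,11,12,13,14,15,16,17,18,19,20,21,22,23,24,25,26,27,28,29,30,31}
step 1: p <- min((p + q), max(p, 8)) {1,2,3,4,5,6,7,8,9,10,11,12,13,14,15,16,17,18,19,20,21,22,23,24,25,26,27,28,29,30,31}
step 2: q <- ((1 + p) % -2)          {0}
step 3: p <- min((p * -7), (q - 1))  {0}
step 4: q <- ((1 + q) + (tid // 3))  {0,1,2,3,4,5,6,7,8,9,10,11,12,13,14,15,16,17,18,19,20,21,22,23,24,25,26,27,28,29,30,31}
step 5: q <- ((p + p) // 4)          {0,1,2,3,4,5,6,7,8,9,10,11,12,13,14,15,16,17,18,19,20,21,22,23,24,25,26,27,28,29,30,31}
step 6: q <- (p - tid)               {0,1,2,3,4,5,6,7,8,9,10,11,12,13,14,15,16,17,18,19,20,21,22,23,24,25,26,27,28,29,30,31}

Answer: 7 steps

p: -2,3,4,5,6,7,8,8,8,9,10,11,12,13,14,15,16,17,18,19,20,21,22,23,24,25,26,27,28,29,30,31
q: -2,2,2,2,2,2,2,1,0,0,0,0,0,0,0,0,0,0,0,0,0,0,0,0,0,0,0,0,0,0,0,0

steps = 7; useful = 161; efficiency = 161/224 = 23/32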